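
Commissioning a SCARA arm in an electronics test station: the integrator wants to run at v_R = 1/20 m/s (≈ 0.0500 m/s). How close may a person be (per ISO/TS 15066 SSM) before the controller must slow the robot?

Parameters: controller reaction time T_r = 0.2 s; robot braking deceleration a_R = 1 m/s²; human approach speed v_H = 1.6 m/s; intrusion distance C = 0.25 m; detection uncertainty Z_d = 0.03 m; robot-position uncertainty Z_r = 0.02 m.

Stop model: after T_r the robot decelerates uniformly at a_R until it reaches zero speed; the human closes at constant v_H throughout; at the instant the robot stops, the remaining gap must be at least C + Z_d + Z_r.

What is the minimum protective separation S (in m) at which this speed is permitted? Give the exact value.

S_min = 569/800 m = 0.7113 m

stop time T_s = (1/20)/1 = 0.0500 s
robot in T_r: 0.0500·0.2000 = 0.0100 m
robot covers 0.0500·0.0500 − ½·1.0000·0.0500² = 0.0013 m while stopping
person approaches 1.6000·(0.2000+0.0500) = 0.4000 m
margins: 0.2500+0.0300+0.0200 = 0.3000 m
S_min ≈ 0.0100+0.0013+0.4000+0.3000  ⇒  S_min = 569/800 m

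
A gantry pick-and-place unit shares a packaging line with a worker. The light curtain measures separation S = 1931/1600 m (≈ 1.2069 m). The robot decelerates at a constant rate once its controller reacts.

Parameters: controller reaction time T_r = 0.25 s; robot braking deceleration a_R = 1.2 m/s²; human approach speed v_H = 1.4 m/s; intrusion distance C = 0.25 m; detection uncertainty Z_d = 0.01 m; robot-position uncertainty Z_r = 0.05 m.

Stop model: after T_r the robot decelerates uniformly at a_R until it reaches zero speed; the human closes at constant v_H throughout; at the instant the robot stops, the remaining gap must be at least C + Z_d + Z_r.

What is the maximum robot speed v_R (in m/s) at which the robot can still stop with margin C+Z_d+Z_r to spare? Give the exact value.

quadratic (5/12)·v² + (17/12)·v + (-35/64) = 0
  disc = (17/12)² − 4·(5/12)·(-35/64) = 1681/576 ; √disc = 41/24
  v_R = (−(17/12) + 41/24) / (2·(5/12)) = 7/20 m/s
check:
T_s = v_R/a_R = (7/20)/(6/5) = 0.2917 s
reaction-phase robot travel = 0.3500·0.2500 = 0.0875 m
robot under decel: 0.3500²/(2·1.2000) = 0.0510 m
person approaches 1.4000·(0.2500+0.2917) = 0.7583 m
C+Z_d+Z_r = 0.2500+0.0100+0.0500 = 0.3100 m
sum ≈ 0.0875+0.0510+0.7583+0.3100 ≈ 1.2069 m = S ✓

v_R_max = 7/20 m/s = 0.3500 m/s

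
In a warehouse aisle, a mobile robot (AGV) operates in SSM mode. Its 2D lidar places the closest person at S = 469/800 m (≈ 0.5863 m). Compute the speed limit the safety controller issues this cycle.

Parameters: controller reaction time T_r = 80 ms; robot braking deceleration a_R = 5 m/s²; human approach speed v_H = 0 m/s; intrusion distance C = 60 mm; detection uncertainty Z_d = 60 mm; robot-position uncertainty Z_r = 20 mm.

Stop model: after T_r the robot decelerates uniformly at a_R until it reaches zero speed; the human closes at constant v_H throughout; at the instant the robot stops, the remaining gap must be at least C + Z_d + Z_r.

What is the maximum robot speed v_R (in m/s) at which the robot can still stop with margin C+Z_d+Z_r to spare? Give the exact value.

v_R_max = 7/4 m/s = 1.7500 m/s

quadratic (1/10)·v² + (2/25)·v + (-357/800) = 0
  disc = (2/25)² − 4·(1/10)·(-357/800) = 1849/10000 ; √disc = 43/100
  v_R = (−(2/25) + 43/100) / (2·(1/10)) = 7/4 m/s
check:
braking lasts T_s = (7/4)/5 = 0.3500 s
robot covers v_R·T_r = 1.7500·0.0800 = 0.1400 m before braking
robot covers 1.7500·0.3500 − ½·5.0000·0.3500² = 0.3063 m while stopping
human closes 0.0000·0.4300 = 0.0000 m
residual clearance needed = 0.0600+0.0600+0.0200 = 0.1400 m
sum ≈ 0.1400+0.3063+0.0000+0.1400 ≈ 0.5863 m = S ✓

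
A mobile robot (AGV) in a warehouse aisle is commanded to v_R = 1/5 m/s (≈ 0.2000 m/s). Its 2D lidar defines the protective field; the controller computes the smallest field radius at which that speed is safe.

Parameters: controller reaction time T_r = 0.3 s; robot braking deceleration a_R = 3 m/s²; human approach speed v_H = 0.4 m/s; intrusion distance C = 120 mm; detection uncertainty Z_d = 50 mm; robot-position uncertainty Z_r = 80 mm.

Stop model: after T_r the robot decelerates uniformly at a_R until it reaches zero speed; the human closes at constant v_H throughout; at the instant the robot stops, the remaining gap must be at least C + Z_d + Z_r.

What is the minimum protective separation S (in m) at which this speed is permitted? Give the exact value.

S_min = 139/300 m = 0.4633 m

stop time T_s = (1/5)/3 = 0.0667 s
reaction-phase robot travel = 0.2000·0.3000 = 0.0600 m
robot under decel: 0.2000²/(2·3.0000) = 0.0067 m
human over T_r+T_s: 0.4000·(0.3000+0.0667) = 0.1467 m
margins: 0.1200+0.0500+0.0800 = 0.2500 m
S_min ≈ 0.0600+0.0067+0.1467+0.2500  ⇒  S_min = 139/300 m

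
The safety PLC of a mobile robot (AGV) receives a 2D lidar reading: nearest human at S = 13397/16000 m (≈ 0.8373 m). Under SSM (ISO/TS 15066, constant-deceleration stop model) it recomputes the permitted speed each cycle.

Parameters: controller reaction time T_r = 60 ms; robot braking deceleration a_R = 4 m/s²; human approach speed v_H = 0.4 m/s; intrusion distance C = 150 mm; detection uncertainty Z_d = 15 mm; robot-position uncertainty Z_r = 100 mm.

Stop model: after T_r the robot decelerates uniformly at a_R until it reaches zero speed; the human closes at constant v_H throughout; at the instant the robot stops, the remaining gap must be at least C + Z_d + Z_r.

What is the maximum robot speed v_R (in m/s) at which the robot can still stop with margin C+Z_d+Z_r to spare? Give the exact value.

collect terms ⇒ (1/8)·v_R² + (4/25)·v_R + (-8773/16000) = 0
  disc = (4/25)² − 4·(1/8)·(-8773/16000) = 47961/160000 ; √disc = 219/400
  v_R = (−(4/25) + 219/400) / (2·(1/8)) = 31/20 m/s
check:
braking lasts T_s = (31/20)/4 = 0.3875 s
reaction-phase robot travel = 1.5500·0.0600 = 0.0930 m
robot under decel: 1.5500²/(2·4.0000) = 0.3003 m
person approaches 0.4000·(0.0600+0.3875) = 0.1790 m
C+Z_d+Z_r = 0.1500+0.0150+0.1000 = 0.2650 m
sum ≈ 0.0930+0.3003+0.1790+0.2650 ≈ 0.8373 m = S ✓

v_R_max = 31/20 m/s = 1.5500 m/s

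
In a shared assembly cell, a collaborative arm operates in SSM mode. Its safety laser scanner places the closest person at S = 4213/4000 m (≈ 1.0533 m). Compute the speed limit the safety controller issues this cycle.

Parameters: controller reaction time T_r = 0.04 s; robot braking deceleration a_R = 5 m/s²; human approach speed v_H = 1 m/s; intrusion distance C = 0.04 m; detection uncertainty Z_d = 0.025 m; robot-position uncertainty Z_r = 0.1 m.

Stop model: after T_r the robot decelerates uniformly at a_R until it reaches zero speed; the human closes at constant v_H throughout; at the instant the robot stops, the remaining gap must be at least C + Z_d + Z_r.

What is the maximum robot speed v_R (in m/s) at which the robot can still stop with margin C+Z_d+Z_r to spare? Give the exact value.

v_R_max = 39/20 m/s = 1.9500 m/s

quadratic (1/10)·v² + (6/25)·v + (-3393/4000) = 0
  disc = (6/25)² − 4·(1/10)·(-3393/4000) = 3969/10000 ; √disc = 63/100
  v_R = (−(6/25) + 63/100) / (2·(1/10)) = 39/20 m/s
check:
T_s = v_R/a_R = (39/20)/5 = 0.3900 s
reaction-phase robot travel = 1.9500·0.0400 = 0.0780 m
braking distance = 1.9500²/(2·5.0000) = 0.3802 m
human over T_r+T_s: 1.0000·(0.0400+0.3900) = 0.4300 m
margins: 0.0400+0.0250+0.1000 = 0.1650 m
sum ≈ 0.0780+0.3802+0.4300+0.1650 ≈ 1.0533 m = S ✓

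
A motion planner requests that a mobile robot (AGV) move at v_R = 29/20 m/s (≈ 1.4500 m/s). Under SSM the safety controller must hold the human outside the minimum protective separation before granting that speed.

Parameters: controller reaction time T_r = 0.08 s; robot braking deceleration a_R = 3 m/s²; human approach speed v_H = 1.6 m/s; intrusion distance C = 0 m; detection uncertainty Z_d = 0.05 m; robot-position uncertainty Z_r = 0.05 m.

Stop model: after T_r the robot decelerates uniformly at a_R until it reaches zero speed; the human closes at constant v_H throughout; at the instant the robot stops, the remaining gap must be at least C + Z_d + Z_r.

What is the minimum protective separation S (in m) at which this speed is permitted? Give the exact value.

braking lasts T_s = (29/20)/3 = 0.4833 s
reaction-phase robot travel = 1.4500·0.0800 = 0.1160 m
braking distance = 1.4500²/(2·3.0000) = 0.3504 m
person approaches 1.6000·(0.0800+0.4833) = 0.9013 m
margins: 0.0000+0.0500+0.0500 = 0.1000 m
S_min ≈ 0.1160+0.3504+0.9013+0.1000  ⇒  S_min = 5871/4000 m

S_min = 5871/4000 m = 1.4678 m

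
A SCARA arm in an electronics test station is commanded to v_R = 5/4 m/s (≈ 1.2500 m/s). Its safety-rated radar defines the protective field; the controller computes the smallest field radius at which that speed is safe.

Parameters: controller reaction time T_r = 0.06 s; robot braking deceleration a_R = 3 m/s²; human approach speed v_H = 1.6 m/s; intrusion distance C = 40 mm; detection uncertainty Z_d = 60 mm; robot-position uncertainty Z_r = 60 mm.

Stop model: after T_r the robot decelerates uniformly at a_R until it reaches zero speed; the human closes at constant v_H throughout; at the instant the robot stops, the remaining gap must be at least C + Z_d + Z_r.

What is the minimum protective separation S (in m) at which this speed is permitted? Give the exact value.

S_min = 15097/12000 m = 1.2581 m

stop time T_s = (5/4)/3 = 0.4167 s
robot in T_r: 1.2500·0.0600 = 0.0750 m
robot under decel: 1.2500²/(2·3.0000) = 0.2604 m
human closes 1.6000·0.4767 = 0.7627 m
residual clearance needed = 0.0400+0.0600+0.0600 = 0.1600 m
S_min ≈ 0.0750+0.2604+0.7627+0.1600  ⇒  S_min = 15097/12000 m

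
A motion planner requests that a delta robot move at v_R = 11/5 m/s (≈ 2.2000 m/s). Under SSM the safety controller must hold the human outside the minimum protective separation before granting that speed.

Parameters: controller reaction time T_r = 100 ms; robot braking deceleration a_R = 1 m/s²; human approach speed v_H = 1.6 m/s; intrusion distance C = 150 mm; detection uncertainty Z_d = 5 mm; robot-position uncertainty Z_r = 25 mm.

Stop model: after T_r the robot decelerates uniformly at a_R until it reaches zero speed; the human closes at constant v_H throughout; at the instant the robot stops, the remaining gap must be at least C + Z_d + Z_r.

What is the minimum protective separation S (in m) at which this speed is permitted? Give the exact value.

S_min = 13/2 m = 6.5000 m

stop time T_s = (11/5)/1 = 2.2000 s
reaction-phase robot travel = 2.2000·0.1000 = 0.2200 m
braking distance = 2.2000²/(2·1.0000) = 2.4200 m
human closes 1.6000·2.3000 = 3.6800 m
C+Z_d+Z_r = 0.1500+0.0050+0.0250 = 0.1800 m
S_min ≈ 0.2200+2.4200+3.6800+0.1800  ⇒  S_min = 13/2 m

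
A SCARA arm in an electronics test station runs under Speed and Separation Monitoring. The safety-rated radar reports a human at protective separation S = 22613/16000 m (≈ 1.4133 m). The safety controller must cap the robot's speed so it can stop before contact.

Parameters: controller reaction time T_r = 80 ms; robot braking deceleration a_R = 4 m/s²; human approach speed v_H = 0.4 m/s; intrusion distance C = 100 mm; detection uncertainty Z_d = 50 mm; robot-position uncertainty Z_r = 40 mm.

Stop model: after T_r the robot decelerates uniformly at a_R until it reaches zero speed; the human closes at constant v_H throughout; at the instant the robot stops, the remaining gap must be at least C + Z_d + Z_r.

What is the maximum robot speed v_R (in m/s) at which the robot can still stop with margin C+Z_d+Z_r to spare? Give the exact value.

at the boundary: (1/8)·v² + (9/50)·v + (-19061/16000) = 0
  disc = (9/50)² − 4·(1/8)·(-19061/16000) = 100489/160000 ; √disc = 317/400
  v_R = (−(9/50) + 317/400) / (2·(1/8)) = 49/20 m/s
check:
T_s = v_R/a_R = (49/20)/4 = 0.6125 s
reaction-phase robot travel = 2.4500·0.0800 = 0.1960 m
robot covers 2.4500·0.6125 − ½·4.0000·0.6125² = 0.7503 m while stopping
person approaches 0.4000·(0.0800+0.6125) = 0.2770 m
residual clearance needed = 0.1000+0.0500+0.0400 = 0.1900 m
sum ≈ 0.1960+0.7503+0.2770+0.1900 ≈ 1.4133 m = S ✓

v_R_max = 49/20 m/s = 2.4500 m/s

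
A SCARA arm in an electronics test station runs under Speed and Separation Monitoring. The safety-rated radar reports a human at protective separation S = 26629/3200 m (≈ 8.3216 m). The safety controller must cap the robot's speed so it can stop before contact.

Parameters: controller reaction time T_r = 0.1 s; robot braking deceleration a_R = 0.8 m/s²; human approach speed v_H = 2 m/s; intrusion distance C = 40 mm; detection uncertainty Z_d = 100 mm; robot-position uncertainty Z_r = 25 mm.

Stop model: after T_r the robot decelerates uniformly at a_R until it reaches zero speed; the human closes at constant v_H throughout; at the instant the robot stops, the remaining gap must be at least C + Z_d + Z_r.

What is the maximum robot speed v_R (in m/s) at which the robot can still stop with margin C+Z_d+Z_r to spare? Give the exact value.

v_R_max = 41/20 m/s = 2.0500 m/s

quadratic (5/8)·v² + (13/5)·v + (-25461/3200) = 0
  disc = (13/5)² − 4·(5/8)·(-25461/3200) = 170569/6400 ; √disc = 413/80
  v_R = (−(13/5) + 413/80) / (2·(5/8)) = 41/20 m/s
check:
braking lasts T_s = (41/20)/(4/5) = 2.5625 s
reaction-phase robot travel = 2.0500·0.1000 = 0.2050 m
robot under decel: 2.0500²/(2·0.8000) = 2.6266 m
person approaches 2.0000·(0.1000+2.5625) = 5.3250 m
C+Z_d+Z_r = 0.0400+0.1000+0.0250 = 0.1650 m
sum ≈ 0.2050+2.6266+5.3250+0.1650 ≈ 8.3216 m = S ✓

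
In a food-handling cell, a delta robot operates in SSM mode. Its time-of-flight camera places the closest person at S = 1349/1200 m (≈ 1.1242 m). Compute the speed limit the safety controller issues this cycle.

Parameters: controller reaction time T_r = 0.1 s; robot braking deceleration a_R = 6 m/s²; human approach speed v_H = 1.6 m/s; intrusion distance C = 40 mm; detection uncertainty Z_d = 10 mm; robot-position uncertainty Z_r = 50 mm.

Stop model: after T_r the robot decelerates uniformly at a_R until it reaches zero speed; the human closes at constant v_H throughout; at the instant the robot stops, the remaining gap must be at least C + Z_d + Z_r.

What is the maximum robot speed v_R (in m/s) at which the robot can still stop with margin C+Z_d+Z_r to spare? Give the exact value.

v_R_max = 17/10 m/s = 1.7000 m/s

quadratic (1/12)·v² + (11/30)·v + (-1037/1200) = 0
  disc = (11/30)² − 4·(1/12)·(-1037/1200) = 169/400 ; √disc = 13/20
  v_R = (−(11/30) + 13/20) / (2·(1/12)) = 17/10 m/s
check:
stop time T_s = (17/10)/6 = 0.2833 s
robot in T_r: 1.7000·0.1000 = 0.1700 m
braking distance = 1.7000²/(2·6.0000) = 0.2408 m
human closes 1.6000·0.3833 = 0.6133 m
residual clearance needed = 0.0400+0.0100+0.0500 = 0.1000 m
sum ≈ 0.1700+0.2408+0.6133+0.1000 ≈ 1.1242 m = S ✓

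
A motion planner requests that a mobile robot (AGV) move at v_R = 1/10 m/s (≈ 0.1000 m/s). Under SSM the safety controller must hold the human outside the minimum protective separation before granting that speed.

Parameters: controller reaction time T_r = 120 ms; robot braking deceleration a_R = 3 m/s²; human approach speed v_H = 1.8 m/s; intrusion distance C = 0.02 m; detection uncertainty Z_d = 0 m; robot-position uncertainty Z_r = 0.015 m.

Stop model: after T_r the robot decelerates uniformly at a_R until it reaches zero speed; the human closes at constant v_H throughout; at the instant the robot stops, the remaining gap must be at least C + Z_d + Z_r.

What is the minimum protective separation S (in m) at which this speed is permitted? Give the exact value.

T_s = v_R/a_R = (1/10)/3 = 0.0333 s
robot in T_r: 0.1000·0.1200 = 0.0120 m
robot under decel: 0.1000²/(2·3.0000) = 0.0017 m
human closes 1.8000·0.1533 = 0.2760 m
residual clearance needed = 0.0200+0.0000+0.0150 = 0.0350 m
S_min ≈ 0.0120+0.0017+0.2760+0.0350  ⇒  S_min = 487/1500 m

S_min = 487/1500 m = 0.3247 m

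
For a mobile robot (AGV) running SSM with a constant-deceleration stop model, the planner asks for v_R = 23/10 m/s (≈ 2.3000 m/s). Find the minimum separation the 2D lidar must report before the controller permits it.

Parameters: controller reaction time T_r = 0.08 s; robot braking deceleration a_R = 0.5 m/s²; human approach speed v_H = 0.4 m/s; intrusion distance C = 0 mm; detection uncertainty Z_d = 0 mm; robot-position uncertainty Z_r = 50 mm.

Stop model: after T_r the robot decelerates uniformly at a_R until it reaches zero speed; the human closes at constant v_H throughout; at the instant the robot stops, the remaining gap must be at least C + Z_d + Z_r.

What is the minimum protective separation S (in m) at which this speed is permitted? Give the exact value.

stop time T_s = (23/10)/(1/2) = 4.6000 s
robot covers v_R·T_r = 2.3000·0.0800 = 0.1840 m before braking
robot under decel: 2.3000²/(2·0.5000) = 5.2900 m
person approaches 0.4000·(0.0800+4.6000) = 1.8720 m
residual clearance needed = 0.0000+0.0000+0.0500 = 0.0500 m
S_min ≈ 0.1840+5.2900+1.8720+0.0500  ⇒  S_min = 1849/250 m

S_min = 1849/250 m = 7.3960 m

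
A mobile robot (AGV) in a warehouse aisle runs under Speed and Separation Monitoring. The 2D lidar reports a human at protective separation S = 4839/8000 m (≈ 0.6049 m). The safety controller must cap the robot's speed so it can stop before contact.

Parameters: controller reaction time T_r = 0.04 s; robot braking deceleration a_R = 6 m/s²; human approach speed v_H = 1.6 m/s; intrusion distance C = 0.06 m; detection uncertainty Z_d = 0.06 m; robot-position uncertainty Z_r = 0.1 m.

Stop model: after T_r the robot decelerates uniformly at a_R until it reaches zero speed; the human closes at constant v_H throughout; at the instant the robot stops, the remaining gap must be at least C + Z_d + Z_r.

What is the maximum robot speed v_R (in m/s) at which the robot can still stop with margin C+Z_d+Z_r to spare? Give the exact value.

v_R_max = 17/20 m/s = 0.8500 m/s

collect terms ⇒ (1/12)·v_R² + (23/75)·v_R + (-2567/8000) = 0
  disc = (23/75)² − 4·(1/12)·(-2567/8000) = 72361/360000 ; √disc = 269/600
  v_R = (−(23/75) + 269/600) / (2·(1/12)) = 17/20 m/s
check:
T_s = v_R/a_R = (17/20)/6 = 0.1417 s
robot covers v_R·T_r = 0.8500·0.0400 = 0.0340 m before braking
braking distance = 0.8500²/(2·6.0000) = 0.0602 m
human closes 1.6000·0.1817 = 0.2907 m
C+Z_d+Z_r = 0.0600+0.0600+0.1000 = 0.2200 m
sum ≈ 0.0340+0.0602+0.2907+0.2200 ≈ 0.6049 m = S ✓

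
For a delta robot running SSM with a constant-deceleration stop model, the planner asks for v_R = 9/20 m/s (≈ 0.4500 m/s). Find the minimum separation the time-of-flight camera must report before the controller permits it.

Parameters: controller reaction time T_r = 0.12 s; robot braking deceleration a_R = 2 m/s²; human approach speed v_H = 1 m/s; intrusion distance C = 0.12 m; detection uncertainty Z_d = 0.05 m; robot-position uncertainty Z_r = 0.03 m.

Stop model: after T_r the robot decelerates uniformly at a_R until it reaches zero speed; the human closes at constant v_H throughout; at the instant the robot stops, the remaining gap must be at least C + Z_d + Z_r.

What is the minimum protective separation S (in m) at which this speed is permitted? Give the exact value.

S_min = 5197/8000 m = 0.6496 m

stop time T_s = (9/20)/2 = 0.2250 s
robot in T_r: 0.4500·0.1200 = 0.0540 m
robot under decel: 0.4500²/(2·2.0000) = 0.0506 m
person approaches 1.0000·(0.1200+0.2250) = 0.3450 m
C+Z_d+Z_r = 0.1200+0.0500+0.0300 = 0.2000 m
S_min ≈ 0.0540+0.0506+0.3450+0.2000  ⇒  S_min = 5197/8000 m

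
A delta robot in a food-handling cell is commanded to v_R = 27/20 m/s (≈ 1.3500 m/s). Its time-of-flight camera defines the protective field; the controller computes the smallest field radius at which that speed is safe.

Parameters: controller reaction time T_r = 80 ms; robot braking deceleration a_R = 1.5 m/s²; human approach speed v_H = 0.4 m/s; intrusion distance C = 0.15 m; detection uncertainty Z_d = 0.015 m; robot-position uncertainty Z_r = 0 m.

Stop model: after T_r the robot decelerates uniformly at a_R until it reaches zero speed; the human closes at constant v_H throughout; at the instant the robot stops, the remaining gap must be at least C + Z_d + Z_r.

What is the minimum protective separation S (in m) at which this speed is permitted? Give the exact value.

T_s = v_R/a_R = (27/20)/(3/2) = 0.9000 s
reaction-phase robot travel = 1.3500·0.0800 = 0.1080 m
braking distance = 1.3500²/(2·1.5000) = 0.6075 m
human closes 0.4000·0.9800 = 0.3920 m
residual clearance needed = 0.1500+0.0150+0.0000 = 0.1650 m
S_min ≈ 0.1080+0.6075+0.3920+0.1650  ⇒  S_min = 509/400 m

S_min = 509/400 m = 1.2725 m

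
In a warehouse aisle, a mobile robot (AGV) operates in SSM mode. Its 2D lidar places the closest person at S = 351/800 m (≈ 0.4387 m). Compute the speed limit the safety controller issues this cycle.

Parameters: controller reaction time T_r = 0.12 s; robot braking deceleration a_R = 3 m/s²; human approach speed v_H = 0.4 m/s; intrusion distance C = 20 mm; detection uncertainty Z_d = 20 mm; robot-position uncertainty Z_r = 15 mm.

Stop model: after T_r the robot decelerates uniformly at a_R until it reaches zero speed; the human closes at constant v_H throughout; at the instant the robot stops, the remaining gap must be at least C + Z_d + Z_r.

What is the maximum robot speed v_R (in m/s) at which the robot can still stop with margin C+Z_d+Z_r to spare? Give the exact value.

v_R_max = 17/20 m/s = 0.8500 m/s

at the boundary: (1/6)·v² + (19/75)·v + (-1343/4000) = 0
  disc = (19/75)² − 4·(1/6)·(-1343/4000) = 25921/90000 ; √disc = 161/300
  v_R = (−(19/75) + 161/300) / (2·(1/6)) = 17/20 m/s
check:
stop time T_s = (17/20)/3 = 0.2833 s
reaction-phase robot travel = 0.8500·0.1200 = 0.1020 m
robot covers 0.8500·0.2833 − ½·3.0000·0.2833² = 0.1204 m while stopping
human over T_r+T_s: 0.4000·(0.1200+0.2833) = 0.1613 m
margins: 0.0200+0.0200+0.0150 = 0.0550 m
sum ≈ 0.1020+0.1204+0.1613+0.0550 ≈ 0.4387 m = S ✓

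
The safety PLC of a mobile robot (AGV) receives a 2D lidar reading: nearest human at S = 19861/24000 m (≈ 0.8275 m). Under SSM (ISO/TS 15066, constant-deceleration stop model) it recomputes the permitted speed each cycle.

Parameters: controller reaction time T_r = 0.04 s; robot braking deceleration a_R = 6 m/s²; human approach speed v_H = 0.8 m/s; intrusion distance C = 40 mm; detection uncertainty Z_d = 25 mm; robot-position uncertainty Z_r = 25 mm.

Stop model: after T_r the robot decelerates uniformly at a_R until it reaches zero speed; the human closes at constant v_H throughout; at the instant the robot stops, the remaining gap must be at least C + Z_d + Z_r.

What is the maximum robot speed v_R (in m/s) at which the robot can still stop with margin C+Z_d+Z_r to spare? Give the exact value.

quadratic (1/12)·v² + (13/75)·v + (-16933/24000) = 0
  disc = (13/75)² − 4·(1/12)·(-16933/24000) = 10609/40000 ; √disc = 103/200
  v_R = (−(13/75) + 103/200) / (2·(1/12)) = 41/20 m/s
check:
T_s = v_R/a_R = (41/20)/6 = 0.3417 s
reaction-phase robot travel = 2.0500·0.0400 = 0.0820 m
robot under decel: 2.0500²/(2·6.0000) = 0.3502 m
human closes 0.8000·0.3817 = 0.3053 m
margins: 0.0400+0.0250+0.0250 = 0.0900 m
sum ≈ 0.0820+0.3502+0.3053+0.0900 ≈ 0.8275 m = S ✓

v_R_max = 41/20 m/s = 2.0500 m/s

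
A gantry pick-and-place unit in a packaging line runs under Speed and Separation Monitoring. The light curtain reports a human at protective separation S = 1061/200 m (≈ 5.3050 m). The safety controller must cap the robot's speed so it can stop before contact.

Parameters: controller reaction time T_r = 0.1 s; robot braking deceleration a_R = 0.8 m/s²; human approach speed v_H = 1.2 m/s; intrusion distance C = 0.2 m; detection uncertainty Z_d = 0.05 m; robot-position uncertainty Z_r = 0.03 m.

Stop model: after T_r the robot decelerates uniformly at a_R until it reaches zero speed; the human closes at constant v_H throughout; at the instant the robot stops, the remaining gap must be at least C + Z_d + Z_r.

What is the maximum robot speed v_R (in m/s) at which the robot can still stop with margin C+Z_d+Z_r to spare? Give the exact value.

v_R_max = 9/5 m/s = 1.8000 m/s

quadratic (5/8)·v² + (8/5)·v + (-981/200) = 0
  disc = (8/5)² − 4·(5/8)·(-981/200) = 5929/400 ; √disc = 77/20
  v_R = (−(8/5) + 77/20) / (2·(5/8)) = 9/5 m/s
check:
stop time T_s = (9/5)/(4/5) = 2.2500 s
reaction-phase robot travel = 1.8000·0.1000 = 0.1800 m
braking distance = 1.8000²/(2·0.8000) = 2.0250 m
human closes 1.2000·2.3500 = 2.8200 m
margins: 0.2000+0.0500+0.0300 = 0.2800 m
sum ≈ 0.1800+2.0250+2.8200+0.2800 ≈ 5.3050 m = S ✓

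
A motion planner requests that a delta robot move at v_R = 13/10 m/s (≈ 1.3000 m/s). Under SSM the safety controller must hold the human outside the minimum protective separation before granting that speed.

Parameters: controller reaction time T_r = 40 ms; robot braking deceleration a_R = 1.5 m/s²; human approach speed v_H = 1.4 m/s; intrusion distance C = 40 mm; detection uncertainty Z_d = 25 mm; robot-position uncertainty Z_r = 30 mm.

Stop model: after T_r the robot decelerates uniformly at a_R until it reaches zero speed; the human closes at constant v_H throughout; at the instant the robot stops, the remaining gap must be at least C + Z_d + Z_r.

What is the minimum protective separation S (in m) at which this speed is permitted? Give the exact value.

S_min = 5939/3000 m = 1.9797 m

T_s = v_R/a_R = (13/10)/(3/2) = 0.8667 s
reaction-phase robot travel = 1.3000·0.0400 = 0.0520 m
robot under decel: 1.3000²/(2·1.5000) = 0.5633 m
person approaches 1.4000·(0.0400+0.8667) = 1.2693 m
margins: 0.0400+0.0250+0.0300 = 0.0950 m
S_min ≈ 0.0520+0.5633+1.2693+0.0950  ⇒  S_min = 5939/3000 m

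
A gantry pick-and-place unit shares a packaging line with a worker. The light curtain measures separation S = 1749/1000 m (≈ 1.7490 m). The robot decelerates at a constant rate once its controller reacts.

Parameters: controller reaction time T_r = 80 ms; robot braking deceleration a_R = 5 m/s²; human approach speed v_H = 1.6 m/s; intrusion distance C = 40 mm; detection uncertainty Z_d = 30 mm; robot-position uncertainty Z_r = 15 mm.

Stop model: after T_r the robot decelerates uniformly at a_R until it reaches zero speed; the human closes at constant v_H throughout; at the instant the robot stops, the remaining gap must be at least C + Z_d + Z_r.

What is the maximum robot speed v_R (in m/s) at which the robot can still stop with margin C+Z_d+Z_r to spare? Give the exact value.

at the boundary: (1/10)·v² + (2/5)·v + (-192/125) = 0
  disc = (2/5)² − 4·(1/10)·(-192/125) = 484/625 ; √disc = 22/25
  v_R = (−(2/5) + 22/25) / (2·(1/10)) = 12/5 m/s
check:
T_s = v_R/a_R = (12/5)/5 = 0.4800 s
robot in T_r: 2.4000·0.0800 = 0.1920 m
braking distance = 2.4000²/(2·5.0000) = 0.5760 m
human over T_r+T_s: 1.6000·(0.0800+0.4800) = 0.8960 m
margins: 0.0400+0.0300+0.0150 = 0.0850 m
sum ≈ 0.1920+0.5760+0.8960+0.0850 ≈ 1.7490 m = S ✓

v_R_max = 12/5 m/s = 2.4000 m/s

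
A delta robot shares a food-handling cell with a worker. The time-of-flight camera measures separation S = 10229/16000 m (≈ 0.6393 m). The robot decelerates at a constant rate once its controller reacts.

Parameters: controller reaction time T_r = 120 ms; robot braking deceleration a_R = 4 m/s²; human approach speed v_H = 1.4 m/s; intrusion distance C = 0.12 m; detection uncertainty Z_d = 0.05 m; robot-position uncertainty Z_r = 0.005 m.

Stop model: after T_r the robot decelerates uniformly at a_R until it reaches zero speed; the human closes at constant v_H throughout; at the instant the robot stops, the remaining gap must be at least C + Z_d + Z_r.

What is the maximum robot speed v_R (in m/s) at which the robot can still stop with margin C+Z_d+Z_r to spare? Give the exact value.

v_R_max = 11/20 m/s = 0.5500 m/s

at the boundary: (1/8)·v² + (47/100)·v + (-4741/16000) = 0
  disc = (47/100)² − 4·(1/8)·(-4741/16000) = 59049/160000 ; √disc = 243/400
  v_R = (−(47/100) + 243/400) / (2·(1/8)) = 11/20 m/s
check:
T_s = v_R/a_R = (11/20)/4 = 0.1375 s
robot in T_r: 0.5500·0.1200 = 0.0660 m
robot covers 0.5500·0.1375 − ½·4.0000·0.1375² = 0.0378 m while stopping
human over T_r+T_s: 1.4000·(0.1200+0.1375) = 0.3605 m
C+Z_d+Z_r = 0.1200+0.0500+0.0050 = 0.1750 m
sum ≈ 0.0660+0.0378+0.3605+0.1750 ≈ 0.6393 m = S ✓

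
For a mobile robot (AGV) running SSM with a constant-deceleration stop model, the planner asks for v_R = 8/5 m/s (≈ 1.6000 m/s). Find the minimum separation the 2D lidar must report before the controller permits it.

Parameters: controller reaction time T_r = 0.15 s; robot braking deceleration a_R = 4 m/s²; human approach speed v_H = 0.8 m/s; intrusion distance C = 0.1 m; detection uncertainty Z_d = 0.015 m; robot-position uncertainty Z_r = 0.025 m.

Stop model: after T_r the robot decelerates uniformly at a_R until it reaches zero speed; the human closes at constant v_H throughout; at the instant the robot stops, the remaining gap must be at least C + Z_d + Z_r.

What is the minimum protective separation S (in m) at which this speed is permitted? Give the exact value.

S_min = 57/50 m = 1.1400 m

braking lasts T_s = (8/5)/4 = 0.4000 s
robot covers v_R·T_r = 1.6000·0.1500 = 0.2400 m before braking
robot under decel: 1.6000²/(2·4.0000) = 0.3200 m
person approaches 0.8000·(0.1500+0.4000) = 0.4400 m
margins: 0.1000+0.0150+0.0250 = 0.1400 m
S_min ≈ 0.2400+0.3200+0.4400+0.1400  ⇒  S_min = 57/50 m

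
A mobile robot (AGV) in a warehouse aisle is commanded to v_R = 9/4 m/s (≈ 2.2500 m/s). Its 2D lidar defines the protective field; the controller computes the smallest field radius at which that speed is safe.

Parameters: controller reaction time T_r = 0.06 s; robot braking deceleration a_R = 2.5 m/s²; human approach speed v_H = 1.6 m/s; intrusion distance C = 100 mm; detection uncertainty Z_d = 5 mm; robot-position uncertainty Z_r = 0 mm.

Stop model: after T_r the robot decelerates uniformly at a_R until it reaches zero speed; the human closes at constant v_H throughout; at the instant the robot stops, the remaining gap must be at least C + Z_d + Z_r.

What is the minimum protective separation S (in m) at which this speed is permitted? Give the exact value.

S_min = 5577/2000 m = 2.7885 m

braking lasts T_s = (9/4)/(5/2) = 0.9000 s
robot covers v_R·T_r = 2.2500·0.0600 = 0.1350 m before braking
robot covers 2.2500·0.9000 − ½·2.5000·0.9000² = 1.0125 m while stopping
human over T_r+T_s: 1.6000·(0.0600+0.9000) = 1.5360 m
C+Z_d+Z_r = 0.1000+0.0050+0.0000 = 0.1050 m
S_min ≈ 0.1350+1.0125+1.5360+0.1050  ⇒  S_min = 5577/2000 m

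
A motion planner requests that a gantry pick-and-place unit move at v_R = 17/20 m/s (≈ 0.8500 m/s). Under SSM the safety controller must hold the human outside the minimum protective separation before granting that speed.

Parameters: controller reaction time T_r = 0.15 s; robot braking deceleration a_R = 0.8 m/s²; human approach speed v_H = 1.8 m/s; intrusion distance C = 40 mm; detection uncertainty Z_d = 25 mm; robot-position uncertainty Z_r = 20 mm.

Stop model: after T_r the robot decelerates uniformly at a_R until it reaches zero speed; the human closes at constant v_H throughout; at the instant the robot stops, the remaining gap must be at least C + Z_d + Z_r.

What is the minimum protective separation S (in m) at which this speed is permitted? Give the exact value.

braking lasts T_s = (17/20)/(4/5) = 1.0625 s
robot in T_r: 0.8500·0.1500 = 0.1275 m
robot under decel: 0.8500²/(2·0.8000) = 0.4516 m
human over T_r+T_s: 1.8000·(0.1500+1.0625) = 2.1825 m
C+Z_d+Z_r = 0.0400+0.0250+0.0200 = 0.0850 m
S_min ≈ 0.1275+0.4516+2.1825+0.0850  ⇒  S_min = 9109/3200 m

S_min = 9109/3200 m = 2.8466 m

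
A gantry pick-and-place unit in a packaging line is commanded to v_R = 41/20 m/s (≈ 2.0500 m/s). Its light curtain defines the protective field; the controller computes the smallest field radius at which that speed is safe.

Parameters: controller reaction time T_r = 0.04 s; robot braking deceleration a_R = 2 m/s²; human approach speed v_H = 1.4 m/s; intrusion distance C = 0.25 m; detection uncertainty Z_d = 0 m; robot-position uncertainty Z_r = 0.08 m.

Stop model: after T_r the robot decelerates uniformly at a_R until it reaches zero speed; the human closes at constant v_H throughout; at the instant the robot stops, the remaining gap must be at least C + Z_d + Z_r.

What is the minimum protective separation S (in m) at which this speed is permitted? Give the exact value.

S_min = 23629/8000 m = 2.9536 m

stop time T_s = (41/20)/2 = 1.0250 s
robot covers v_R·T_r = 2.0500·0.0400 = 0.0820 m before braking
robot under decel: 2.0500²/(2·2.0000) = 1.0506 m
person approaches 1.4000·(0.0400+1.0250) = 1.4910 m
margins: 0.2500+0.0000+0.0800 = 0.3300 m
S_min ≈ 0.0820+1.0506+1.4910+0.3300  ⇒  S_min = 23629/8000 m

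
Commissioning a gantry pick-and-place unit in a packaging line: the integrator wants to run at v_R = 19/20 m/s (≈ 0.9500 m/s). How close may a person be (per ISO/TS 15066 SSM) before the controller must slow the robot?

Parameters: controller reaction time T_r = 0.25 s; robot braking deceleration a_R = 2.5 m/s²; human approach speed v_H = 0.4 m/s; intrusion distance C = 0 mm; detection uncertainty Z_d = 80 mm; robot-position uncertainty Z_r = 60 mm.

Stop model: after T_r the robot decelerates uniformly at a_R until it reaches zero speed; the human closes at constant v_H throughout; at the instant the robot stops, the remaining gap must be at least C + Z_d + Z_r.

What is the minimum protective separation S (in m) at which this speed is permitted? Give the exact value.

braking lasts T_s = (19/20)/(5/2) = 0.3800 s
robot covers v_R·T_r = 0.9500·0.2500 = 0.2375 m before braking
robot covers 0.9500·0.3800 − ½·2.5000·0.3800² = 0.1805 m while stopping
human closes 0.4000·0.6300 = 0.2520 m
margins: 0.0000+0.0800+0.0600 = 0.1400 m
S_min ≈ 0.2375+0.1805+0.2520+0.1400  ⇒  S_min = 81/100 m

S_min = 81/100 m = 0.8100 m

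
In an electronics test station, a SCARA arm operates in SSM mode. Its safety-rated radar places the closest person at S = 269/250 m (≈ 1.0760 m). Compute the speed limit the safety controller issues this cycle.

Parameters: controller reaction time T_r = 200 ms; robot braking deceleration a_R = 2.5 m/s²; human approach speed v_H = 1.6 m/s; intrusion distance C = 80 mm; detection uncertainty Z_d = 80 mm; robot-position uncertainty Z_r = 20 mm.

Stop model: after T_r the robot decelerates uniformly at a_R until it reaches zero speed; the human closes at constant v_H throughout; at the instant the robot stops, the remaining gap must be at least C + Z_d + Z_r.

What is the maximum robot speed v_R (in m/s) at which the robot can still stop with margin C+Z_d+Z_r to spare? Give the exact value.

v_R_max = 3/5 m/s = 0.6000 m/s

at the boundary: (1/5)·v² + (21/25)·v + (-72/125) = 0
  disc = (21/25)² − 4·(1/5)·(-72/125) = 729/625 ; √disc = 27/25
  v_R = (−(21/25) + 27/25) / (2·(1/5)) = 3/5 m/s
check:
braking lasts T_s = (3/5)/(5/2) = 0.2400 s
reaction-phase robot travel = 0.6000·0.2000 = 0.1200 m
robot covers 0.6000·0.2400 − ½·2.5000·0.2400² = 0.0720 m while stopping
human over T_r+T_s: 1.6000·(0.2000+0.2400) = 0.7040 m
C+Z_d+Z_r = 0.0800+0.0800+0.0200 = 0.1800 m
sum ≈ 0.1200+0.0720+0.7040+0.1800 ≈ 1.0760 m = S ✓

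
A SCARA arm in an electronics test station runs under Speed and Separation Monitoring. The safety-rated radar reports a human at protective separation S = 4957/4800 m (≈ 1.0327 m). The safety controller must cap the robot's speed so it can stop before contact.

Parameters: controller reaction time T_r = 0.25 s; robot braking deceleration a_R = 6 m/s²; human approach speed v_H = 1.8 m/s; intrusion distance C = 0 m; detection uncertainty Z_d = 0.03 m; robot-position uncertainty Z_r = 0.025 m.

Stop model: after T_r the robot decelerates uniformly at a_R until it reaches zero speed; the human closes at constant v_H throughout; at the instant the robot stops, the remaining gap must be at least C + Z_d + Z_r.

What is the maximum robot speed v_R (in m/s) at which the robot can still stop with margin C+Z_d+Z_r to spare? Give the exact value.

v_R_max = 17/20 m/s = 0.8500 m/s

quadratic (1/12)·v² + (11/20)·v + (-2533/4800) = 0
  disc = (11/20)² − 4·(1/12)·(-2533/4800) = 6889/14400 ; √disc = 83/120
  v_R = (−(11/20) + 83/120) / (2·(1/12)) = 17/20 m/s
check:
stop time T_s = (17/20)/6 = 0.1417 s
reaction-phase robot travel = 0.8500·0.2500 = 0.2125 m
robot under decel: 0.8500²/(2·6.0000) = 0.0602 m
person approaches 1.8000·(0.2500+0.1417) = 0.7050 m
margins: 0.0000+0.0300+0.0250 = 0.0550 m
sum ≈ 0.2125+0.0602+0.7050+0.0550 ≈ 1.0327 m = S ✓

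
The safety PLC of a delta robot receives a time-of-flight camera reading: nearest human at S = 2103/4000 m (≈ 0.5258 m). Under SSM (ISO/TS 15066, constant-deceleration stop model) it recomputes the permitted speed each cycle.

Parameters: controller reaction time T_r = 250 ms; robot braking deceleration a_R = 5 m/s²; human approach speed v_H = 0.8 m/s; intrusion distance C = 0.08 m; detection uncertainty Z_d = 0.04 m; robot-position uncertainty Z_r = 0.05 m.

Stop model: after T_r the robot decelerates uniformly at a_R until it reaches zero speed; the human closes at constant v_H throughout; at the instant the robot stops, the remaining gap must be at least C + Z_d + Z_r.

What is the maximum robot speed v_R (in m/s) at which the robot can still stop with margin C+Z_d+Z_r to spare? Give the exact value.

v_R_max = 7/20 m/s = 0.3500 m/s

quadratic (1/10)·v² + (41/100)·v + (-623/4000) = 0
  disc = (41/100)² − 4·(1/10)·(-623/4000) = 144/625 ; √disc = 12/25
  v_R = (−(41/100) + 12/25) / (2·(1/10)) = 7/20 m/s
check:
T_s = v_R/a_R = (7/20)/5 = 0.0700 s
robot in T_r: 0.3500·0.2500 = 0.0875 m
robot covers 0.3500·0.0700 − ½·5.0000·0.0700² = 0.0123 m while stopping
human closes 0.8000·0.3200 = 0.2560 m
C+Z_d+Z_r = 0.0800+0.0400+0.0500 = 0.1700 m
sum ≈ 0.0875+0.0123+0.2560+0.1700 ≈ 0.5258 m = S ✓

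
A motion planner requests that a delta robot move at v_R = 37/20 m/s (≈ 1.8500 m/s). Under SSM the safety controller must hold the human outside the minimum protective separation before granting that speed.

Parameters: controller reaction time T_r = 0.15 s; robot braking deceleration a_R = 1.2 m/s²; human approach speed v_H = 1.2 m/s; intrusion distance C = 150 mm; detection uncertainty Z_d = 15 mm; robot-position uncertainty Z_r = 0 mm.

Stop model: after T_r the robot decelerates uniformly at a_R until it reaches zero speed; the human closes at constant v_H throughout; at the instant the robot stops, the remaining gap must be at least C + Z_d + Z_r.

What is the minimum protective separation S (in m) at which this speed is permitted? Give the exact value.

stop time T_s = (37/20)/(6/5) = 1.5417 s
reaction-phase robot travel = 1.8500·0.1500 = 0.2775 m
robot under decel: 1.8500²/(2·1.2000) = 1.4260 m
human over T_r+T_s: 1.2000·(0.1500+1.5417) = 2.0300 m
margins: 0.1500+0.0150+0.0000 = 0.1650 m
S_min ≈ 0.2775+1.4260+2.0300+0.1650  ⇒  S_min = 18713/4800 m

S_min = 18713/4800 m = 3.8985 m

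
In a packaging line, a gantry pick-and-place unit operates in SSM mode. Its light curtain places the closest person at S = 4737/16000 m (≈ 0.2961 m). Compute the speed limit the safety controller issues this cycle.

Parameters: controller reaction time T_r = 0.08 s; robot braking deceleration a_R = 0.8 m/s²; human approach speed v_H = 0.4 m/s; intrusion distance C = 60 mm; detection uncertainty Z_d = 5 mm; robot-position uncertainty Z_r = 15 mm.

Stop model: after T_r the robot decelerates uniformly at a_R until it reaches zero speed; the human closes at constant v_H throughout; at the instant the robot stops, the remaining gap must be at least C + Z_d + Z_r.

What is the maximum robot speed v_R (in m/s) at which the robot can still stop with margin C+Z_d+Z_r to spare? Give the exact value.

at the boundary: (5/8)·v² + (29/50)·v + (-589/3200) = 0
  disc = (29/50)² − 4·(5/8)·(-589/3200) = 127449/160000 ; √disc = 357/400
  v_R = (−(29/50) + 357/400) / (2·(5/8)) = 1/4 m/s
check:
braking lasts T_s = (1/4)/(4/5) = 0.3125 s
reaction-phase robot travel = 0.2500·0.0800 = 0.0200 m
robot under decel: 0.2500²/(2·0.8000) = 0.0391 m
human over T_r+T_s: 0.4000·(0.0800+0.3125) = 0.1570 m
C+Z_d+Z_r = 0.0600+0.0050+0.0150 = 0.0800 m
sum ≈ 0.0200+0.0391+0.1570+0.0800 ≈ 0.2961 m = S ✓

v_R_max = 1/4 m/s = 0.2500 m/s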